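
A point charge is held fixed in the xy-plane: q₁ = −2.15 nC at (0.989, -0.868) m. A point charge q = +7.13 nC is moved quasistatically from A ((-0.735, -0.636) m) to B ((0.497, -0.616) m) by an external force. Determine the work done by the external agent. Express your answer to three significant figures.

For quasistatic motion the external work equals the change in potential energy: W_ext = qΔV = q(V_B − V_A).
At A: distance to the source charge is 1.74 m; V_A = kq₁/r = -11.1 V.
At B: distance to the source charge is 0.553 m; V_B = kq₁/r = -35.0 V.
ΔV = V_B − V_A = -23.9 V.
W_ext = qΔV = (7.13×10⁻⁹ C)(-23.9 V) = -1.70×10⁻⁷ J.

-1.70×10⁻⁷ J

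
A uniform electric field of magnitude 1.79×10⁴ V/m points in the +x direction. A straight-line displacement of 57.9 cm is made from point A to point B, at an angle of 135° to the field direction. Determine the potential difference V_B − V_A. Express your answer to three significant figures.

Only the component of displacement along E changes the potential: ΔV = −E·d·cosθ.
ΔV = −(1.79×10⁴ V/m)(0.579 m)cos135° = 7330 V.

7330 V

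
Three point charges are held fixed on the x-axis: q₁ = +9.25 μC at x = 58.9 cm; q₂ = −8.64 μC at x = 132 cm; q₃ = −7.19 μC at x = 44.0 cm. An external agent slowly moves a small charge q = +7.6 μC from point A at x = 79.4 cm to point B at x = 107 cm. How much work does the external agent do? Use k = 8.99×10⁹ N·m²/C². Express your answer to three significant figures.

-2.40 J

For quasistatic motion the external work equals the change in potential energy: W_ext = qΔV = q(V_B − V_A).
At A: distances to the source charges are 0.205 m, 0.526 m, 0.354 m; V_A = Σ kqᵢ/rᵢ = 7.54×10⁴ V.
At B: distances to the source charges are 0.481 m, 0.250 m, 0.630 m; V_B = Σ kqᵢ/rᵢ = -2.40×10⁵ V.
ΔV = V_B − V_A = -3.16×10⁵ V.
W_ext = qΔV = (7.60×10⁻⁶ C)(-3.16×10⁵ V) = -2.40 J.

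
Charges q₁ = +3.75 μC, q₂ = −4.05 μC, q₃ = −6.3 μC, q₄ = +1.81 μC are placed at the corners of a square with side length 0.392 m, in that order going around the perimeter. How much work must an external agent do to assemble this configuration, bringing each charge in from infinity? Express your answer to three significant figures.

The work to assemble the configuration equals its total potential energy, U = Σ kqᵢqⱼ/rᵢⱼ over all pairs.
The four side pairs have separation 0.392 m and the two diagonal pairs 0.554 m.
Summing all 6 pair terms gives U = -0.371 J.

-0.371 J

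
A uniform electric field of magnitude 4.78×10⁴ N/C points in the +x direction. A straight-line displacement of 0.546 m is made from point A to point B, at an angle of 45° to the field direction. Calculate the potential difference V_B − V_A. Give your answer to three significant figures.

Only the component of displacement along E changes the potential: ΔV = −E·d·cosθ.
ΔV = −(4.78×10⁴ V/m)(0.546 m)cos45° = -1.85×10⁴ V.

-1.85×10⁴ V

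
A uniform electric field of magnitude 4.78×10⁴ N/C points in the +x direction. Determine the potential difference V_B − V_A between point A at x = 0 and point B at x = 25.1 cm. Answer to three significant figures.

In a uniform field, potential decreases in the direction of E: V_B − V_A = −E·Δx.
V_B − V_A = −(4.78×10⁴ V/m)(0.251 m) = -1.20×10⁴ V.

-1.20×10⁴ V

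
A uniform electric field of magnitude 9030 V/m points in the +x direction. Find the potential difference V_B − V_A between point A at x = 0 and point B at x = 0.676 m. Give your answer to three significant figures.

-6100 V

In a uniform field, potential decreases in the direction of E: V_B − V_A = −E·Δx.
V_B − V_A = −(9030 V/m)(0.676 m) = -6100 V.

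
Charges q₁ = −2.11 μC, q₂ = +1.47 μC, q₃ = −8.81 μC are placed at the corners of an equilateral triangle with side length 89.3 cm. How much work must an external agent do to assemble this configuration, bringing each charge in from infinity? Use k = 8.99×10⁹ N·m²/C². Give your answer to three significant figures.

The work to assemble the configuration equals its total potential energy, U = Σ kqᵢqⱼ/rᵢⱼ over all pairs.
All three pair separations equal the side length, 0.893 m.
U = (-0.0312) + (0.187) + (-0.130) = 0.0255 J.

0.0255 J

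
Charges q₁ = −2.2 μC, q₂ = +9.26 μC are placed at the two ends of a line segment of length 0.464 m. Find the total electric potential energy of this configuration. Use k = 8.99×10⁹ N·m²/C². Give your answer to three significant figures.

The assembly work is the sum of pairwise potential energies, U = Σ_{i<j} kqᵢqⱼ/rᵢⱼ.
The separation is r = 0.464 m.
U = (-0.395) = -0.395 J.

-0.395 J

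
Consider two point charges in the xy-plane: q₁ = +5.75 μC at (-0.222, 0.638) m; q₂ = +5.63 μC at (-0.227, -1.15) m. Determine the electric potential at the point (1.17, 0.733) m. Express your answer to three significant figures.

5.86×10⁴ V

The total potential is the scalar sum of each charge's contribution, V = Σ kqᵢ/rᵢ.
Distances from the field point to each charge: r₁ = 1.40 m, r₂ = 2.34 m.
V = k[(5.75×10⁻⁶)/(1.40) + (5.63×10⁻⁶)/(2.34)] = 5.86×10⁴ V.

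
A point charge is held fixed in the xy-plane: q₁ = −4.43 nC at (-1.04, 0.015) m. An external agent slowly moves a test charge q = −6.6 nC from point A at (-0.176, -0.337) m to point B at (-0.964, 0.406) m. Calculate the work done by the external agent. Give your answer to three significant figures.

For quasistatic motion the external work equals the change in potential energy: W_ext = qΔV = q(V_B − V_A).
At A: distance to the source charge is 0.933 m; V_A = kq₁/r = -42.7 V.
At B: distance to the source charge is 0.398 m; V_B = kq₁/r = -100 V.
ΔV = V_B − V_A = -57.3 V.
W_ext = qΔV = (-6.60×10⁻⁹ C)(-57.3 V) = 3.78×10⁻⁷ J.

3.78×10⁻⁷ J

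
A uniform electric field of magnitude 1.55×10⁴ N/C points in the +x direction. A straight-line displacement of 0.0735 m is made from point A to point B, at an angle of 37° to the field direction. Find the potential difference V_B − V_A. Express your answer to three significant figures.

-910 V

Only the component of displacement along E changes the potential: ΔV = −E·d·cosθ.
ΔV = −(1.55×10⁴ V/m)(0.0735 m)cos37° = -910 V.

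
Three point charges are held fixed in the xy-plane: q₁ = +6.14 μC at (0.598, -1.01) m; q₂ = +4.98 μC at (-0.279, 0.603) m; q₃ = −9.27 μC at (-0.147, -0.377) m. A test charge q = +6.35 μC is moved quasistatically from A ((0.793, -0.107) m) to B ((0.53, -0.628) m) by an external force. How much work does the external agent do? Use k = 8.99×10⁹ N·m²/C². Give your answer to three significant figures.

0.304 J

For quasistatic motion the external work equals the change in potential energy: W_ext = qΔV = q(V_B − V_A).
At A: distances to the source charges are 0.924 m, 1.29 m, 0.978 m; V_A = Σ kqᵢ/rᵢ = 9360 V.
At B: distances to the source charges are 0.388 m, 1.47 m, 0.722 m; V_B = Σ kqᵢ/rᵢ = 5.72×10⁴ V.
ΔV = V_B − V_A = 4.79×10⁴ V.
W_ext = qΔV = (6.35×10⁻⁶ C)(4.79×10⁴ V) = 0.304 J.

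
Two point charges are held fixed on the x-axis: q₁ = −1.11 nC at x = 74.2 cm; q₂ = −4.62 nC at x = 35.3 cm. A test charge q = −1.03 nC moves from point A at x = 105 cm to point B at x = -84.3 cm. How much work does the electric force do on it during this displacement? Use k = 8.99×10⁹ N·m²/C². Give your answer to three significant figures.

The work done by the electric force is W_field = −ΔU = −q(V_B − V_A) = q(V_A − V_B).
At A: distances to the source charges are 0.308 m, 0.697 m; V_A = Σ kqᵢ/rᵢ = -92.0 V.
At B: distances to the source charges are 1.58 m, 1.20 m; V_B = Σ kqᵢ/rᵢ = -41.0 V.
ΔV = V_B − V_A = 51.0 V.
W_field = −qΔV = −(-1.03×10⁻⁹ C)(51.0 V) = 5.25×10⁻⁸ J.

5.25×10⁻⁸ J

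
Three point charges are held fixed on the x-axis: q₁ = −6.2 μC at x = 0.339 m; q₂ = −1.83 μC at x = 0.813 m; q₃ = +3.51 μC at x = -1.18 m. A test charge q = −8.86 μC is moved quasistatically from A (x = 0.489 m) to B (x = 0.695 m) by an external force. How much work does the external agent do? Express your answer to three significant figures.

-1.10 J

For quasistatic motion the external work equals the change in potential energy: W_ext = qΔV = q(V_B − V_A).
At A: distances to the source charges are 0.150 m, 0.324 m, 1.67 m; V_A = Σ kqᵢ/rᵢ = -4.03×10⁵ V.
At B: distances to the source charges are 0.356 m, 0.118 m, 1.88 m; V_B = Σ kqᵢ/rᵢ = -2.79×10⁵ V.
ΔV = V_B − V_A = 1.24×10⁵ V.
W_ext = qΔV = (-8.86×10⁻⁶ C)(1.24×10⁵ V) = -1.10 J.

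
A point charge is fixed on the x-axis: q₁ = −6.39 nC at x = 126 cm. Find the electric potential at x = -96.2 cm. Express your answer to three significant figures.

-25.9 V

The total potential is the scalar sum of each charge's contribution, V = Σ kqᵢ/rᵢ.
V = k[(-6.39×10⁻⁹)/(2.22)] = -25.9 V.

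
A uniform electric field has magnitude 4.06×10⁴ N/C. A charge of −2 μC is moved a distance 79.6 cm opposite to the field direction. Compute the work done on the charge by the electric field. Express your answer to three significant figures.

0.0646 J

The potential change for a displacement 79.6 cm opposite to the field direction is ΔV = +Ed = 3.23×10⁴ V.
W_field = −qΔV = 0.0646 J.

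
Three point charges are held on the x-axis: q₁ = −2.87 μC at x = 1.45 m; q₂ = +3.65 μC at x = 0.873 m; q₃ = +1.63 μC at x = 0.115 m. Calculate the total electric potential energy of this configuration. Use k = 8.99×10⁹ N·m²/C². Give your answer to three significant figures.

The work to assemble the configuration equals its total potential energy, U = Σ kqᵢqⱼ/rᵢⱼ over all pairs.
Pair separations: r₁₂ = 0.577 m, r₁₃ = 1.33 m, r₂₃ = 0.758 m.
U = (-0.163) + (-0.0315) + (0.0706) = -0.124 J.

-0.124 J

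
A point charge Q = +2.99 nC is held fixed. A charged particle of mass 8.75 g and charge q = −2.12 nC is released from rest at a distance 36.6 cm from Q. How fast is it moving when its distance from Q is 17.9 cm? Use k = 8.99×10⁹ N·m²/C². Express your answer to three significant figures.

Only the electrostatic force acts, so mechanical energy is conserved: ½mv² = U₁ − U₂ = kQq(1/r₁ − 1/r₂).
U₁ − U₂ = (8.99×10⁹ N·m²/C²)(2.99×10⁻⁹ C)(-2.12×10⁻⁹ C)(1/0.366 − 1/0.179) = 1.63×10⁻⁷ J.
v = √(2·1.63×10⁻⁷/8.75×10⁻³) = 6.10×10⁻³ m/s.

6.10×10⁻³ m/s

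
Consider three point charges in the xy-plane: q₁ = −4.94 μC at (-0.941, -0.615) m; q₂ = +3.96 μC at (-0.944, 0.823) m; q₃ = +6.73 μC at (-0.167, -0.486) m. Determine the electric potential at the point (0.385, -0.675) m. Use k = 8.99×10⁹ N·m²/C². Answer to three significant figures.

Electric potential is a scalar, so the contributions from each charge add algebraically: V = Σ kqᵢ/rᵢ.
Distances from the field point to each charge: r₁ = 1.33 m, r₂ = 2.00 m, r₃ = 0.583 m.
V = k[(-4.94×10⁻⁶)/(1.33) + (3.96×10⁻⁶)/(2.00) + (6.73×10⁻⁶)/(0.583)] = 8.80×10⁴ V.

8.80×10⁴ V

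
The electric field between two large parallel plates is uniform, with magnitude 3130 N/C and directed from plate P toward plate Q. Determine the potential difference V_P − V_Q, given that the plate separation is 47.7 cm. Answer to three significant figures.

In a uniform field, potential decreases in the direction of E: ΔV = −E·d for a displacement d parallel to E.
Going from Q to P is a displacement of 47.7 cm opposite to the field, so V_P − V_Q = +Ed = 1490 V.

1490 V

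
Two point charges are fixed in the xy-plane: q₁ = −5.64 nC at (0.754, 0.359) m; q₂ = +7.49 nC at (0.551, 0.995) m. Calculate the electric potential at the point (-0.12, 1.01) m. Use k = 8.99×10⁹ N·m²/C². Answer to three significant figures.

Electric potential is a scalar, so the contributions from each charge add algebraically: V = Σ kqᵢ/rᵢ.
Distances from the field point to each charge: r₁ = 1.09 m, r₂ = 0.671 m.
V = k[(-5.64×10⁻⁹)/(1.09) + (7.49×10⁻⁹)/(0.671)] = 53.8 V.

53.8 V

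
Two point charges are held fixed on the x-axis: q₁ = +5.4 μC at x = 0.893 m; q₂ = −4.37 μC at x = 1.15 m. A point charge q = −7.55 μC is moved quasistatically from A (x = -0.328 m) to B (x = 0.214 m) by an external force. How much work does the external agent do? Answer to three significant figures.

-0.123 J

For quasistatic motion the external work equals the change in potential energy: W_ext = qΔV = q(V_B − V_A).
At A: distances to the source charges are 1.22 m, 1.48 m; V_A = Σ kqᵢ/rᵢ = 1.32×10⁴ V.
At B: distances to the source charges are 0.679 m, 0.936 m; V_B = Σ kqᵢ/rᵢ = 2.95×10⁴ V.
ΔV = V_B − V_A = 1.63×10⁴ V.
W_ext = qΔV = (-7.55×10⁻⁶ C)(1.63×10⁴ V) = -0.123 J.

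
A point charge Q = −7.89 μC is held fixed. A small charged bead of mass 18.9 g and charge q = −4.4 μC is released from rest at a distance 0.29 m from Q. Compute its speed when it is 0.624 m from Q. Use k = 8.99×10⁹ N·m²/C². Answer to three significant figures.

7.81 m/s

Only the electrostatic force acts, so mechanical energy is conserved: ½mv² = U₁ − U₂ = kQq(1/r₁ − 1/r₂).
U₁ − U₂ = (8.99×10⁹ N·m²/C²)(-7.89×10⁻⁶ C)(-4.40×10⁻⁶ C)(1/0.290 − 1/0.624) = 0.576 J.
v = √(2·0.576/0.0189) = 7.81 m/s.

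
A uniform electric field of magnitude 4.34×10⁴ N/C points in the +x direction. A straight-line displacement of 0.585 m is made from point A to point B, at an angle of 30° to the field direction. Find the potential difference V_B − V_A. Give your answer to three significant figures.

Only the component of displacement along E changes the potential: ΔV = −E·d·cosθ.
ΔV = −(4.34×10⁴ V/m)(0.585 m)cos30° = -2.20×10⁴ V.

-2.20×10⁴ V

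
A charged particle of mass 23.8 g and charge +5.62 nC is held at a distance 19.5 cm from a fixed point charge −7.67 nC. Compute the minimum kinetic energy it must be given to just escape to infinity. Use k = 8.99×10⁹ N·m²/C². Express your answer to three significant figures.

1.99×10⁻⁶ J

To just escape, total mechanical energy must reach zero at infinity: ½mv²_min + U = 0, so ½mv²_min = −U = |kQq|/r.
|U| = |kQq|/r = (8.99×10⁹ N·m²/C²)(7.67×10⁻⁹)(5.62×10⁻⁹)/(0.195) = 1.99×10⁻⁶ J.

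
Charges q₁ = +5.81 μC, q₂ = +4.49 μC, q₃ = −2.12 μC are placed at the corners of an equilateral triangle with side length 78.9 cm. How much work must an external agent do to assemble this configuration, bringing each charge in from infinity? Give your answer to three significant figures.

The work to assemble the configuration equals its total potential energy, U = Σ kqᵢqⱼ/rᵢⱼ over all pairs.
All three pair separations equal the side length, 0.789 m.
U = (0.297) + (-0.140) + (-0.108) = 0.0484 J.

0.0484 J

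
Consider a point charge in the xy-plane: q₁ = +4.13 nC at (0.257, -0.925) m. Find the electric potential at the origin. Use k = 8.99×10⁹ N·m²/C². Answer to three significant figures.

38.7 V

Electric potential is a scalar, so the contributions from each charge add algebraically: V = Σ kqᵢ/rᵢ.
Distances from the field point to each charge: r₁ = 0.960 m.
V = k[(4.13×10⁻⁹)/(0.960)] = 38.7 V.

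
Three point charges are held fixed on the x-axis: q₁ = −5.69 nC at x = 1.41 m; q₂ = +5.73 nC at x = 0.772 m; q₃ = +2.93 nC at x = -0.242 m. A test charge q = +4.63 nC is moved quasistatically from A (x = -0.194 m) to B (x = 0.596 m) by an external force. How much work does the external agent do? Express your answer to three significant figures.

For quasistatic motion the external work equals the change in potential energy: W_ext = qΔV = q(V_B − V_A).
At A: distances to the source charges are 1.60 m, 0.966 m, 0.0480 m; V_A = Σ kqᵢ/rᵢ = 570 V.
At B: distances to the source charges are 0.814 m, 0.176 m, 0.838 m; V_B = Σ kqᵢ/rᵢ = 261 V.
ΔV = V_B − V_A = -309 V.
W_ext = qΔV = (4.63×10⁻⁹ C)(-309 V) = -1.43×10⁻⁶ J.

-1.43×10⁻⁶ J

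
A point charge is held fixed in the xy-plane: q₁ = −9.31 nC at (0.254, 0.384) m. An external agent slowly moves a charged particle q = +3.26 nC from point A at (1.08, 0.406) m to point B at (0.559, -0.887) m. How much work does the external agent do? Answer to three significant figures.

1.21×10⁻⁷ J

For quasistatic motion the external work equals the change in potential energy: W_ext = qΔV = q(V_B − V_A).
At A: distance to the source charge is 0.826 m; V_A = kq₁/r = -101 V.
At B: distance to the source charge is 1.31 m; V_B = kq₁/r = -64.0 V.
ΔV = V_B − V_A = 37.3 V.
W_ext = qΔV = (3.26×10⁻⁹ C)(37.3 V) = 1.21×10⁻⁷ J.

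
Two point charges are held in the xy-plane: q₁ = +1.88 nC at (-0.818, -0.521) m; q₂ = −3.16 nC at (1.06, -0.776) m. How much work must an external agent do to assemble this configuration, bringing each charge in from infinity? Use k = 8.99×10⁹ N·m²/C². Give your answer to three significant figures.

-2.82×10⁻⁸ J

The assembly work is the sum of pairwise potential energies, U = Σ_{i<j} kqᵢqⱼ/rᵢⱼ.
Pair separations: r₁₂ = 1.90 m.
U = (-2.82×10⁻⁸) = -2.82×10⁻⁸ J.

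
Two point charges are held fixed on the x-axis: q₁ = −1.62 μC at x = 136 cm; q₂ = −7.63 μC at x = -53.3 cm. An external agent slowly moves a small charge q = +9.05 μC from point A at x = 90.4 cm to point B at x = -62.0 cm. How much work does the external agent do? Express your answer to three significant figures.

For quasistatic motion the external work equals the change in potential energy: W_ext = qΔV = q(V_B − V_A).
At A: distances to the source charges are 0.456 m, 1.44 m; V_A = Σ kqᵢ/rᵢ = -7.97×10⁴ V.
At B: distances to the source charges are 1.98 m, 0.0870 m; V_B = Σ kqᵢ/rᵢ = -7.96×10⁵ V.
ΔV = V_B − V_A = -7.16×10⁵ V.
W_ext = qΔV = (9.05×10⁻⁶ C)(-7.16×10⁵ V) = -6.48 J.

-6.48 J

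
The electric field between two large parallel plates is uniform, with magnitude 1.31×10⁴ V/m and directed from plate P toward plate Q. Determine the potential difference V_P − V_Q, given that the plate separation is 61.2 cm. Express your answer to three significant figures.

8020 V

In a uniform field, potential decreases in the direction of E: ΔV = −E·d for a displacement d parallel to E.
Going from Q to P is a displacement of 61.2 cm opposite to the field, so V_P − V_Q = +Ed = 8020 V.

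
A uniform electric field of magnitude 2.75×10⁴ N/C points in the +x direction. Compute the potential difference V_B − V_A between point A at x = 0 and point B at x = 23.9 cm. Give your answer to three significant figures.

-6570 V

In a uniform field, potential decreases in the direction of E: V_B − V_A = −E·Δx.
V_B − V_A = −(2.75×10⁴ V/m)(0.239 m) = -6570 V.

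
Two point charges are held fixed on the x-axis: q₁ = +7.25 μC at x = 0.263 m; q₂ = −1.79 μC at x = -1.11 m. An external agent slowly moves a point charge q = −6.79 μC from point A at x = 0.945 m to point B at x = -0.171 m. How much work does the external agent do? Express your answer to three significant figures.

-0.308 J

For quasistatic motion the external work equals the change in potential energy: W_ext = qΔV = q(V_B − V_A).
At A: distances to the source charges are 0.682 m, 2.06 m; V_A = Σ kqᵢ/rᵢ = 8.77×10⁴ V.
At B: distances to the source charges are 0.434 m, 0.939 m; V_B = Σ kqᵢ/rᵢ = 1.33×10⁵ V.
ΔV = V_B − V_A = 4.53×10⁴ V.
W_ext = qΔV = (-6.79×10⁻⁶ C)(4.53×10⁴ V) = -0.308 J.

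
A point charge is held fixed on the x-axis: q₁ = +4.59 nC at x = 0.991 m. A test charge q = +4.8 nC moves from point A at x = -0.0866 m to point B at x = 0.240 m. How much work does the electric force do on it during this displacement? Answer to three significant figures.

The work done by the electric force is W_field = −ΔU = −q(V_B − V_A) = q(V_A − V_B).
At A: distance to the source charge is 1.08 m; V_A = kq₁/r = 38.3 V.
At B: distance to the source charge is 0.751 m; V_B = kq₁/r = 54.9 V.
ΔV = V_B − V_A = 16.7 V.
W_field = −qΔV = −(4.80×10⁻⁹ C)(16.7 V) = -7.99×10⁻⁸ J.

-7.99×10⁻⁸ J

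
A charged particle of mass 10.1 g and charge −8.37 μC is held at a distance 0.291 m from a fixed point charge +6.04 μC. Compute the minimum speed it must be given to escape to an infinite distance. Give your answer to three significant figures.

To just escape, total mechanical energy must reach zero at infinity: ½mv²_min + U = 0, so ½mv²_min = −U = |kQq|/r.
|U| = |kQq|/r = (8.99×10⁹ N·m²/C²)(6.04×10⁻⁶)(8.37×10⁻⁶)/(0.291) = 1.56 J.
v_min = √(2|U|/m) = √(2·1.56/0.0101) = 17.6 m/s.

17.6 m/s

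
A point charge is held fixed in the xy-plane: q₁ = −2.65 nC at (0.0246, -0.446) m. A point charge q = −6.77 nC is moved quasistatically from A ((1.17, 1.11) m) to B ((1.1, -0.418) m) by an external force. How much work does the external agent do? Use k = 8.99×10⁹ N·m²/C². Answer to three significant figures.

For quasistatic motion the external work equals the change in potential energy: W_ext = qΔV = q(V_B − V_A).
At A: distance to the source charge is 1.93 m; V_A = kq₁/r = -12.3 V.
At B: distance to the source charge is 1.08 m; V_B = kq₁/r = -22.1 V.
ΔV = V_B − V_A = -9.82 V.
W_ext = qΔV = (-6.77×10⁻⁹ C)(-9.82 V) = 6.65×10⁻⁸ J.

6.65×10⁻⁸ J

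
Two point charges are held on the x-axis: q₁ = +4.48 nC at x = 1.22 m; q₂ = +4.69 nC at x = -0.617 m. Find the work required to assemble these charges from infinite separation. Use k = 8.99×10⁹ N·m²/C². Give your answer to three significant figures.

The assembly work is the sum of pairwise potential energies, U = Σ_{i<j} kqᵢqⱼ/rᵢⱼ.
Pair separations: r₁₂ = 1.84 m.
U = (1.03×10⁻⁷) = 1.03×10⁻⁷ J.

1.03×10⁻⁷ J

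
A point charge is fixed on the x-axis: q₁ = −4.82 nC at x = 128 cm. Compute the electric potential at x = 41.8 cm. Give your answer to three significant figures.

The total potential is the scalar sum of each charge's contribution, V = Σ kqᵢ/rᵢ.
V = k[(-4.82×10⁻⁹)/(0.862)] = -50.3 V.

-50.3 V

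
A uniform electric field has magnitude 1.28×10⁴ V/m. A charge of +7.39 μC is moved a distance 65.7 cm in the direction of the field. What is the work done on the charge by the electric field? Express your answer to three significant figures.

The potential change for a displacement 65.7 cm in the direction of the field is ΔV = −Ed = -8410 V.
W_field = −qΔV = 0.0621 J.

0.0621 J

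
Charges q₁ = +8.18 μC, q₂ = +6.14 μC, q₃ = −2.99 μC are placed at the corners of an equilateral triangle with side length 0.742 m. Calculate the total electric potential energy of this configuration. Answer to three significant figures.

The work to assemble the configuration equals its total potential energy, U = Σ kqᵢqⱼ/rᵢⱼ over all pairs.
All three pair separations equal the side length, 0.742 m.
U = (0.609) + (-0.296) + (-0.222) = 0.0898 J.

0.0898 J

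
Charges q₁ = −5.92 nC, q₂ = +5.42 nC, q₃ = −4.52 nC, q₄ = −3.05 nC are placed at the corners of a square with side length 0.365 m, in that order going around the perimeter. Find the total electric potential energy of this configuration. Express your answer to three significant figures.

-4.31×10⁻⁷ J

The assembly work is the sum of pairwise potential energies, U = Σ_{i<j} kqᵢqⱼ/rᵢⱼ.
The four side pairs have separation 0.365 m and the two diagonal pairs 0.516 m.
Summing all 6 pair terms gives U = -4.31×10⁻⁷ J.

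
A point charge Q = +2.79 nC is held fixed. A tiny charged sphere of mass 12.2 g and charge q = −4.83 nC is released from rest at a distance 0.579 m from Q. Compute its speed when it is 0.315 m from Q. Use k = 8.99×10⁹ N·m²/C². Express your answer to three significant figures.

5.36×10⁻³ m/s

Only the electrostatic force acts, so mechanical energy is conserved: ½mv² = U₁ − U₂ = kQq(1/r₁ − 1/r₂).
U₁ − U₂ = (8.99×10⁹ N·m²/C²)(2.79×10⁻⁹ C)(-4.83×10⁻⁹ C)(1/0.579 − 1/0.315) = 1.75×10⁻⁷ J.
v = √(2·1.75×10⁻⁷/0.0122) = 5.36×10⁻³ m/s.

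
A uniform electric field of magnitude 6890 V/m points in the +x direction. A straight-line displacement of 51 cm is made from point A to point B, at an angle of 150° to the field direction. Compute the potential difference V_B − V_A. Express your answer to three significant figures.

3040 V

Only the component of displacement along E changes the potential: ΔV = −E·d·cosθ.
ΔV = −(6890 V/m)(0.510 m)cos150° = 3040 V.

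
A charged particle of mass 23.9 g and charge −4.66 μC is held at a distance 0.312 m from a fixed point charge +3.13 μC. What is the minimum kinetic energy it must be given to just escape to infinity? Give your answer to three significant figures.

To just escape, total mechanical energy must reach zero at infinity: ½mv²_min + U = 0, so ½mv²_min = −U = |kQq|/r.
|U| = |kQq|/r = (8.99×10⁹ N·m²/C²)(3.13×10⁻⁶)(4.66×10⁻⁶)/(0.312) = 0.420 J.

0.420 J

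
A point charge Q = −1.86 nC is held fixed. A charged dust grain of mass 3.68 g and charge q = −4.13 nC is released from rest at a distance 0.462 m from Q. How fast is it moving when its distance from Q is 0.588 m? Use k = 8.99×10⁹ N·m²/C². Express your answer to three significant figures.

Only the electrostatic force acts, so mechanical energy is conserved: ½mv² = U₁ − U₂ = kQq(1/r₁ − 1/r₂).
U₁ − U₂ = (8.99×10⁹ N·m²/C²)(-1.86×10⁻⁹ C)(-4.13×10⁻⁹ C)(1/0.462 − 1/0.588) = 3.20×10⁻⁸ J.
v = √(2·3.20×10⁻⁸/3.68×10⁻³) = 4.17×10⁻³ m/s.

4.17×10⁻³ m/s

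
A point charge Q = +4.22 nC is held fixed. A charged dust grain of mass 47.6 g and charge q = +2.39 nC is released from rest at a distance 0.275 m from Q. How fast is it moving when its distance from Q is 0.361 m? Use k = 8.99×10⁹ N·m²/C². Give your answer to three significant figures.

1.82×10⁻³ m/s

Only the electrostatic force acts, so mechanical energy is conserved: ½mv² = U₁ − U₂ = kQq(1/r₁ − 1/r₂).
U₁ − U₂ = (8.99×10⁹ N·m²/C²)(4.22×10⁻⁹ C)(2.39×10⁻⁹ C)(1/0.275 − 1/0.361) = 7.85×10⁻⁸ J.
v = √(2·7.85×10⁻⁸/0.0476) = 1.82×10⁻³ m/s.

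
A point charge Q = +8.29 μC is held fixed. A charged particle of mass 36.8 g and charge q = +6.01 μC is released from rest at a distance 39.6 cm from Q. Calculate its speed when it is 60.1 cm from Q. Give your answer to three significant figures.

4.58 m/s

Only the electrostatic force acts, so mechanical energy is conserved: ½mv² = U₁ − U₂ = kQq(1/r₁ − 1/r₂).
U₁ − U₂ = (8.99×10⁹ N·m²/C²)(8.29×10⁻⁶ C)(6.01×10⁻⁶ C)(1/0.396 − 1/0.601) = 0.386 J.
v = √(2·0.386/0.0368) = 4.58 m/s.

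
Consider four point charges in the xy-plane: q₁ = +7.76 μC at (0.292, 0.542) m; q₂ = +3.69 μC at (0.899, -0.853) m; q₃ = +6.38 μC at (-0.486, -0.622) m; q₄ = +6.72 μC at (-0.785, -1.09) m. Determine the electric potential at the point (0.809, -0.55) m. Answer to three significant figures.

Electric potential is a scalar, so the contributions from each charge add algebraically: V = Σ kqᵢ/rᵢ.
Distances from the field point to each charge: r₁ = 1.21 m, r₂ = 0.316 m, r₃ = 1.30 m, r₄ = 1.68 m.
V = k[(7.76×10⁻⁶)/(1.21) + (3.69×10⁻⁶)/(0.316) + (6.38×10⁻⁶)/(1.30) + (6.72×10⁻⁶)/(1.68)] = 2.43×10⁵ V.

2.43×10⁵ V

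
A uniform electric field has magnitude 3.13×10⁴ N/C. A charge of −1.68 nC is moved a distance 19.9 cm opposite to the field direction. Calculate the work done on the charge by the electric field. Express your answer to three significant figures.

The potential change for a displacement 19.9 cm opposite to the field direction is ΔV = +Ed = 6230 V.
W_field = −qΔV = 1.05×10⁻⁵ J.

1.05×10⁻⁵ J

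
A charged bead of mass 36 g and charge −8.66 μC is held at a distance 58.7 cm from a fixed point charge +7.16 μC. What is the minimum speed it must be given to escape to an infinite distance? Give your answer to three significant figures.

To just escape, total mechanical energy must reach zero at infinity: ½mv²_min + U = 0, so ½mv²_min = −U = |kQq|/r.
|U| = |kQq|/r = (8.99×10⁹ N·m²/C²)(7.16×10⁻⁶)(8.66×10⁻⁶)/(0.587) = 0.950 J.
v_min = √(2|U|/m) = √(2·0.950/0.0360) = 7.26 m/s.

7.26 m/s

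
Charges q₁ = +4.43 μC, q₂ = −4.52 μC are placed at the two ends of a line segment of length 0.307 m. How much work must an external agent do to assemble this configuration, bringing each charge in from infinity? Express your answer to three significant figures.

The assembly work is the sum of pairwise potential energies, U = Σ_{i<j} kqᵢqⱼ/rᵢⱼ.
The separation is r = 0.307 m.
U = (-0.586) = -0.586 J.

-0.586 J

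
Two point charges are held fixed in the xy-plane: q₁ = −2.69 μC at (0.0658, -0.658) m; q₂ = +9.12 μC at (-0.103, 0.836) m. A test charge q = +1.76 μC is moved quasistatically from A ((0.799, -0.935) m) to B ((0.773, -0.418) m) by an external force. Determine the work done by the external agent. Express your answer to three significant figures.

0.0190 J

For quasistatic motion the external work equals the change in potential energy: W_ext = qΔV = q(V_B − V_A).
At A: distances to the source charges are 0.784 m, 1.99 m; V_A = Σ kqᵢ/rᵢ = 1.04×10⁴ V.
At B: distances to the source charges are 0.747 m, 1.53 m; V_B = Σ kqᵢ/rᵢ = 2.12×10⁴ V.
ΔV = V_B − V_A = 1.08×10⁴ V.
W_ext = qΔV = (1.76×10⁻⁶ C)(1.08×10⁴ V) = 0.0190 J.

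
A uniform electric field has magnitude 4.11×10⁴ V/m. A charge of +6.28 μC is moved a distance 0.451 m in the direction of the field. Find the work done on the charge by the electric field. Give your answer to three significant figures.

0.116 J

The potential change for a displacement 0.451 m in the direction of the field is ΔV = −Ed = -1.85×10⁴ V.
W_field = −qΔV = 0.116 J.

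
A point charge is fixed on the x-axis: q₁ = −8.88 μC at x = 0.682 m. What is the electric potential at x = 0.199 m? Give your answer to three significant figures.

Electric potential is a scalar, so the contributions from each charge add algebraically: V = Σ kqᵢ/rᵢ.
V = k[(-8.88×10⁻⁶)/(0.483)] = -1.65×10⁵ V.

-1.65×10⁵ V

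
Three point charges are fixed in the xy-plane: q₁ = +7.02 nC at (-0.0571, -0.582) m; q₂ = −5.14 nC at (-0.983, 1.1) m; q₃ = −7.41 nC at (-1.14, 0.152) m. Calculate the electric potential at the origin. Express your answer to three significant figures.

18.7 V

The total potential is the scalar sum of each charge's contribution, V = Σ kqᵢ/rᵢ.
Distances from the field point to each charge: r₁ = 0.585 m, r₂ = 1.48 m, r₃ = 1.15 m.
V = k[(7.02×10⁻⁹)/(0.585) + (-5.14×10⁻⁹)/(1.48) + (-7.41×10⁻⁹)/(1.15)] = 18.7 V.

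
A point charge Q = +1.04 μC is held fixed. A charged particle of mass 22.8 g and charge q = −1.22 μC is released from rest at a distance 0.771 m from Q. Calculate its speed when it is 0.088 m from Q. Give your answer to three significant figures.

3.17 m/s

Only the electrostatic force acts, so mechanical energy is conserved: ½mv² = U₁ − U₂ = kQq(1/r₁ − 1/r₂).
U₁ − U₂ = (8.99×10⁹ N·m²/C²)(1.04×10⁻⁶ C)(-1.22×10⁻⁶ C)(1/0.771 − 1/0.0880) = 0.115 J.
v = √(2·0.115/0.0228) = 3.17 m/s.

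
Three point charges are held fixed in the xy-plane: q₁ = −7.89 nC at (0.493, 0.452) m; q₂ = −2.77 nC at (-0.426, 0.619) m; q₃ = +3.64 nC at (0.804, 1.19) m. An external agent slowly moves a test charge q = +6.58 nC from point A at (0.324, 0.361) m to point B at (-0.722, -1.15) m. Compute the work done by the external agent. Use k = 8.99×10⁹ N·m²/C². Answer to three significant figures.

For quasistatic motion the external work equals the change in potential energy: W_ext = qΔV = q(V_B − V_A).
At A: distances to the source charges are 0.192 m, 0.793 m, 0.958 m; V_A = Σ kqᵢ/rᵢ = -367 V.
At B: distances to the source charges are 2.01 m, 1.79 m, 2.79 m; V_B = Σ kqᵢ/rᵢ = -37.4 V.
ΔV = V_B − V_A = 329 V.
W_ext = qΔV = (6.58×10⁻⁹ C)(329 V) = 2.17×10⁻⁶ J.

2.17×10⁻⁶ J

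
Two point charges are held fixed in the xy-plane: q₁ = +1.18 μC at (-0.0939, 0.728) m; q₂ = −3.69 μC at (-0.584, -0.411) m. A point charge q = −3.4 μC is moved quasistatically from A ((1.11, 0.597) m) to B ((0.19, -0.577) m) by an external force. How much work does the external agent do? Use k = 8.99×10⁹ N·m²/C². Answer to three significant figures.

0.0880 J

For quasistatic motion the external work equals the change in potential energy: W_ext = qΔV = q(V_B − V_A).
At A: distances to the source charges are 1.21 m, 1.97 m; V_A = Σ kqᵢ/rᵢ = -8070 V.
At B: distances to the source charges are 1.34 m, 0.792 m; V_B = Σ kqᵢ/rᵢ = -3.40×10⁴ V.
ΔV = V_B − V_A = -2.59×10⁴ V.
W_ext = qΔV = (-3.40×10⁻⁶ C)(-2.59×10⁴ V) = 0.0880 J.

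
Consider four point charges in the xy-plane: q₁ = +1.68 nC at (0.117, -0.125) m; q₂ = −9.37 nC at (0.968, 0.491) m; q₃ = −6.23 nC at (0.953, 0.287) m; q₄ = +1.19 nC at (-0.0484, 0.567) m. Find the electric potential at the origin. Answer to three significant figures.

-26.9 V

Electric potential is a scalar, so the contributions from each charge add algebraically: V = Σ kqᵢ/rᵢ.
Distances from the field point to each charge: r₁ = 0.171 m, r₂ = 1.09 m, r₃ = 0.995 m, r₄ = 0.569 m.
V = k[(1.68×10⁻⁹)/(0.171) + (-9.37×10⁻⁹)/(1.09) + (-6.23×10⁻⁹)/(0.995) + (1.19×10⁻⁹)/(0.569)] = -26.9 V.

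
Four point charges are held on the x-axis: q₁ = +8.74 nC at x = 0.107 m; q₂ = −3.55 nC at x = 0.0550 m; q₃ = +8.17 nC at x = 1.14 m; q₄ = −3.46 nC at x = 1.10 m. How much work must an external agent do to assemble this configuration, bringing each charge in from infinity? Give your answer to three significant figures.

The assembly work is the sum of pairwise potential energies, U = Σ_{i<j} kqᵢqⱼ/rᵢⱼ.
Pair separations: r₁₂ = 0.0520 m, r₁₃ = 1.03 m, r₁₄ = 0.993 m, r₂₃ = 1.08 m, r₂₄ = 1.05 m, r₃₄ = 0.0400 m.
Summing all 6 pair terms gives U = -1.15×10⁻⁵ J.

-1.15×10⁻⁵ J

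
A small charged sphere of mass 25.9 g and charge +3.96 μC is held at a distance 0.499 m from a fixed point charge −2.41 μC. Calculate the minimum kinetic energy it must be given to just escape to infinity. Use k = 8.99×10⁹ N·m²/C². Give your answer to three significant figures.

To just escape, total mechanical energy must reach zero at infinity: ½mv²_min + U = 0, so ½mv²_min = −U = |kQq|/r.
|U| = |kQq|/r = (8.99×10⁹ N·m²/C²)(2.41×10⁻⁶)(3.96×10⁻⁶)/(0.499) = 0.172 J.

0.172 J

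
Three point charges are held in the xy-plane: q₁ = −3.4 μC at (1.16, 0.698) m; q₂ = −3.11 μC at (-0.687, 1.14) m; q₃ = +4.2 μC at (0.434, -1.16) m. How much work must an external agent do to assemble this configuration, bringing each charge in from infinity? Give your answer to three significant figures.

The work to assemble the configuration equals its total potential energy, U = Σ kqᵢqⱼ/rᵢⱼ over all pairs.
Pair separations: r₁₂ = 1.90 m, r₁₃ = 1.99 m, r₂₃ = 2.56 m.
U = (0.0501) + (-0.0644) + (-0.0459) = -0.0602 J.

-0.0602 J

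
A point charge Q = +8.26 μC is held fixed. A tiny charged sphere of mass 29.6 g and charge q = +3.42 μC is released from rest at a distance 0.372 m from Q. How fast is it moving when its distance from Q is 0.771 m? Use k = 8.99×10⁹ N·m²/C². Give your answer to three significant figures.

4.89 m/s

Only the electrostatic force acts, so mechanical energy is conserved: ½mv² = U₁ − U₂ = kQq(1/r₁ − 1/r₂).
U₁ − U₂ = (8.99×10⁹ N·m²/C²)(8.26×10⁻⁶ C)(3.42×10⁻⁶ C)(1/0.372 − 1/0.771) = 0.353 J.
v = √(2·0.353/0.0296) = 4.89 m/s.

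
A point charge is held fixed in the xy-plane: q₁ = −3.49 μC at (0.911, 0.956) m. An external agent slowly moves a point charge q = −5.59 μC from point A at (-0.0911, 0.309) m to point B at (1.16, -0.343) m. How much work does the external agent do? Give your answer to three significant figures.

-0.0144 J

For quasistatic motion the external work equals the change in potential energy: W_ext = qΔV = q(V_B − V_A).
At A: distance to the source charge is 1.19 m; V_A = kq₁/r = -2.63×10⁴ V.
At B: distance to the source charge is 1.32 m; V_B = kq₁/r = -2.37×10⁴ V.
ΔV = V_B − V_A = 2580 V.
W_ext = qΔV = (-5.59×10⁻⁶ C)(2580 V) = -0.0144 J.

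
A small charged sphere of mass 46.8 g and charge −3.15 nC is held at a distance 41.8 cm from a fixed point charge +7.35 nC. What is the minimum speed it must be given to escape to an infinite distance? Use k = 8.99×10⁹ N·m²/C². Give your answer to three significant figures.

To just escape, total mechanical energy must reach zero at infinity: ½mv²_min + U = 0, so ½mv²_min = −U = |kQq|/r.
|U| = |kQq|/r = (8.99×10⁹ N·m²/C²)(7.35×10⁻⁹)(3.15×10⁻⁹)/(0.418) = 4.98×10⁻⁷ J.
v_min = √(2|U|/m) = √(2·4.98×10⁻⁷/0.0468) = 4.61×10⁻³ m/s.

4.61×10⁻³ m/s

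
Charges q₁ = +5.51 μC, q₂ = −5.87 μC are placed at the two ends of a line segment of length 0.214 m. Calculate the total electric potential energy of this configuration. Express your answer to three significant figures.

The assembly work is the sum of pairwise potential energies, U = Σ_{i<j} kqᵢqⱼ/rᵢⱼ.
The separation is r = 0.214 m.
U = (-1.36) = -1.36 J.

-1.36 J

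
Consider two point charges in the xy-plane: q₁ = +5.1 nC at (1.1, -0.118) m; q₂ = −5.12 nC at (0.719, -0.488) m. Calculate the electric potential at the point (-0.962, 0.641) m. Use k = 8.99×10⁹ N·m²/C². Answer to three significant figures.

-1.86 V

The total potential is the scalar sum of each charge's contribution, V = Σ kqᵢ/rᵢ.
Distances from the field point to each charge: r₁ = 2.20 m, r₂ = 2.02 m.
V = k[(5.10×10⁻⁹)/(2.20) + (-5.12×10⁻⁹)/(2.02)] = -1.86 V.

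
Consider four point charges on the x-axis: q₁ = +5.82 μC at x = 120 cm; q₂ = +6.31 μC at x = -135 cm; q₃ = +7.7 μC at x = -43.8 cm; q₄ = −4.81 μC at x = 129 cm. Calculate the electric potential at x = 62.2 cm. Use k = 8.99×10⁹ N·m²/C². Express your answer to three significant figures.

1.20×10⁵ V

Electric potential is a scalar, so the contributions from each charge add algebraically: V = Σ kqᵢ/rᵢ.
Distances from the field point to each charge: r₁ = 0.578 m, r₂ = 1.97 m, r₃ = 1.06 m, r₄ = 0.668 m.
V = k[(5.82×10⁻⁶)/(0.578) + (6.31×10⁻⁶)/(1.97) + (7.70×10⁻⁶)/(1.06) + (-4.81×10⁻⁶)/(0.668)] = 1.20×10⁵ V.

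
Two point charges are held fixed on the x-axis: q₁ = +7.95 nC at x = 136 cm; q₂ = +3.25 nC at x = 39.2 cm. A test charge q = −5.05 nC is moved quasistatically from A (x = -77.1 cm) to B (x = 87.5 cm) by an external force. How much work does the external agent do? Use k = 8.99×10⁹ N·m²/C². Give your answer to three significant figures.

For quasistatic motion the external work equals the change in potential energy: W_ext = qΔV = q(V_B − V_A).
At A: distances to the source charges are 2.13 m, 1.16 m; V_A = Σ kqᵢ/rᵢ = 58.7 V.
At B: distances to the source charges are 0.485 m, 0.483 m; V_B = Σ kqᵢ/rᵢ = 208 V.
ΔV = V_B − V_A = 149 V.
W_ext = qΔV = (-5.05×10⁻⁹ C)(149 V) = -7.53×10⁻⁷ J.

-7.53×10⁻⁷ J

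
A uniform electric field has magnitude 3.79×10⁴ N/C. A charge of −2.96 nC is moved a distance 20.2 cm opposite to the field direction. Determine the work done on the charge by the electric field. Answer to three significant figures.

The potential change for a displacement 20.2 cm opposite to the field direction is ΔV = +Ed = 7660 V.
W_field = −qΔV = 2.27×10⁻⁵ J.

2.27×10⁻⁵ J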